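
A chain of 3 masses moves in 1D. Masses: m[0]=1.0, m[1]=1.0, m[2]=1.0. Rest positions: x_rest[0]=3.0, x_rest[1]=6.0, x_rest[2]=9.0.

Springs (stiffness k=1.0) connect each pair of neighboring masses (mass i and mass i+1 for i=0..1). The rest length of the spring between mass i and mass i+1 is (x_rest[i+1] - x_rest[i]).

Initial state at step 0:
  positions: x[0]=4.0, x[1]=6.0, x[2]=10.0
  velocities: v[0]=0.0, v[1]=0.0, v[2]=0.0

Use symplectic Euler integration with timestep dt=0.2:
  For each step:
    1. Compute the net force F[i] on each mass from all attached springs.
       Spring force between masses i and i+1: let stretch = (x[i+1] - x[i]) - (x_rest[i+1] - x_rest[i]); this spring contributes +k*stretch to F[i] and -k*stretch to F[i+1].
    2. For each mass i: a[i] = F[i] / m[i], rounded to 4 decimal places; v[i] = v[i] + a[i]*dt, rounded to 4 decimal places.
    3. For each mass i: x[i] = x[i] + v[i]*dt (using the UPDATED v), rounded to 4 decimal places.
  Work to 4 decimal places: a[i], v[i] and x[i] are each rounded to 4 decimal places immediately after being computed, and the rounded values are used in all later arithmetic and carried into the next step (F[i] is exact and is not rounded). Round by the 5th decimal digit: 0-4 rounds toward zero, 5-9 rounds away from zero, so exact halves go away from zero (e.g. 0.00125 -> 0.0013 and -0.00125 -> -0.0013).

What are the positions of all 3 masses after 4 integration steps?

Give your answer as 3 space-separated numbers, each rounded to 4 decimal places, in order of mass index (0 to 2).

Step 0: x=[4.0000 6.0000 10.0000] v=[0.0000 0.0000 0.0000]
Step 1: x=[3.9600 6.0800 9.9600] v=[-0.2000 0.4000 -0.2000]
Step 2: x=[3.8848 6.2304 9.8848] v=[-0.3760 0.7520 -0.3760]
Step 3: x=[3.7834 6.4332 9.7834] v=[-0.5069 1.0138 -0.5069]
Step 4: x=[3.6680 6.6640 9.6680] v=[-0.5769 1.1539 -0.5769]

Answer: 3.6680 6.6640 9.6680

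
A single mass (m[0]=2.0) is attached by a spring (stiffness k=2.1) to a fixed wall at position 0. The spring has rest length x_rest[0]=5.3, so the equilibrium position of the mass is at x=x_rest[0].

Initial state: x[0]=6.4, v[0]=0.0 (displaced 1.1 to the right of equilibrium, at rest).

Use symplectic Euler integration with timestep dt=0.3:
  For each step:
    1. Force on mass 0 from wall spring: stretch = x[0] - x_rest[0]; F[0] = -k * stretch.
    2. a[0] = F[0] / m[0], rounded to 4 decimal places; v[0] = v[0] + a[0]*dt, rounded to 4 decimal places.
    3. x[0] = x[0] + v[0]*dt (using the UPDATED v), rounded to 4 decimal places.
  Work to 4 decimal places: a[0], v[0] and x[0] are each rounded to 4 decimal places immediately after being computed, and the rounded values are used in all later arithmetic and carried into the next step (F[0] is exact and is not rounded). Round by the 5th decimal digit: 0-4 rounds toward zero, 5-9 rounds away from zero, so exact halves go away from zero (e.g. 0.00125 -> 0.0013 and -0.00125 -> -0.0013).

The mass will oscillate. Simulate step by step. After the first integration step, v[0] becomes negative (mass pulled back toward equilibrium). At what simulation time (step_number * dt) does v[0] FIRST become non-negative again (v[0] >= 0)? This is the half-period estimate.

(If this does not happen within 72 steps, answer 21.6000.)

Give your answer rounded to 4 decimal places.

Answer: 3.3000

Derivation:
Step 0: x=[6.4000] v=[0.0000]
Step 1: x=[6.2961] v=[-0.3465]
Step 2: x=[6.0980] v=[-0.6603]
Step 3: x=[5.8245] v=[-0.9117]
Step 4: x=[5.5014] v=[-1.0769]
Step 5: x=[5.1593] v=[-1.1404]
Step 6: x=[4.8305] v=[-1.0961]
Step 7: x=[4.5460] v=[-0.9482]
Step 8: x=[4.3328] v=[-0.7107]
Step 9: x=[4.2110] v=[-0.4060]
Step 10: x=[4.1921] v=[-0.0630]
Step 11: x=[4.2779] v=[0.2860]
First v>=0 after going negative at step 11, time=3.3000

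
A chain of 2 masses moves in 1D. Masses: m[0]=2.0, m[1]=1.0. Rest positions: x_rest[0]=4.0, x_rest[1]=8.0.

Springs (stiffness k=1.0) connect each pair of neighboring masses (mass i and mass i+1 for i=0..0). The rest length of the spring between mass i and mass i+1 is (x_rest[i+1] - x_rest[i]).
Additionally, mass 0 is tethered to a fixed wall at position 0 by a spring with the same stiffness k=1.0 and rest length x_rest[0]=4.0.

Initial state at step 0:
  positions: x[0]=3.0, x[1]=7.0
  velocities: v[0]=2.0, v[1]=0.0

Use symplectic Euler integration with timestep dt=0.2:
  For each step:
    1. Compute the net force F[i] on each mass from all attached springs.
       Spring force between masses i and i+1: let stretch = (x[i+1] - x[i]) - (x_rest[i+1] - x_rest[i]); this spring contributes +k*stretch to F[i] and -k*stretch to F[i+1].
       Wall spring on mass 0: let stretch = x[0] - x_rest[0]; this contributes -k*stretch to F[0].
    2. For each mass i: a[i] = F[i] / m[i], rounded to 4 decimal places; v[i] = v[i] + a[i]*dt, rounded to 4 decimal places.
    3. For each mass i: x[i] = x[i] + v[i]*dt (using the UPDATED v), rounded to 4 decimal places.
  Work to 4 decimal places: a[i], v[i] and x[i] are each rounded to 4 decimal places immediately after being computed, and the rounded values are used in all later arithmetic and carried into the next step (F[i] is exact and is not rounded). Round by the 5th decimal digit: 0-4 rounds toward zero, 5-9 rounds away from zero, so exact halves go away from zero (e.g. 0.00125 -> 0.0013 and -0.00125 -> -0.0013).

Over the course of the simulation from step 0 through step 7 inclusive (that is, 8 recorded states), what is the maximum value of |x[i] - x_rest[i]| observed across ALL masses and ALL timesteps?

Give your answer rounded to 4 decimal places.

Answer: 1.4862

Derivation:
Step 0: x=[3.0000 7.0000] v=[2.0000 0.0000]
Step 1: x=[3.4200 7.0000] v=[2.1000 0.0000]
Step 2: x=[3.8432 7.0168] v=[2.1160 0.0840]
Step 3: x=[4.2530 7.0667] v=[2.0490 0.2493]
Step 4: x=[4.6340 7.1640] v=[1.9051 0.4866]
Step 5: x=[4.9729 7.3201] v=[1.6947 0.7806]
Step 6: x=[5.2593 7.5423] v=[1.4321 1.1112]
Step 7: x=[5.4862 7.8332] v=[1.1345 1.4546]
Max displacement = 1.4862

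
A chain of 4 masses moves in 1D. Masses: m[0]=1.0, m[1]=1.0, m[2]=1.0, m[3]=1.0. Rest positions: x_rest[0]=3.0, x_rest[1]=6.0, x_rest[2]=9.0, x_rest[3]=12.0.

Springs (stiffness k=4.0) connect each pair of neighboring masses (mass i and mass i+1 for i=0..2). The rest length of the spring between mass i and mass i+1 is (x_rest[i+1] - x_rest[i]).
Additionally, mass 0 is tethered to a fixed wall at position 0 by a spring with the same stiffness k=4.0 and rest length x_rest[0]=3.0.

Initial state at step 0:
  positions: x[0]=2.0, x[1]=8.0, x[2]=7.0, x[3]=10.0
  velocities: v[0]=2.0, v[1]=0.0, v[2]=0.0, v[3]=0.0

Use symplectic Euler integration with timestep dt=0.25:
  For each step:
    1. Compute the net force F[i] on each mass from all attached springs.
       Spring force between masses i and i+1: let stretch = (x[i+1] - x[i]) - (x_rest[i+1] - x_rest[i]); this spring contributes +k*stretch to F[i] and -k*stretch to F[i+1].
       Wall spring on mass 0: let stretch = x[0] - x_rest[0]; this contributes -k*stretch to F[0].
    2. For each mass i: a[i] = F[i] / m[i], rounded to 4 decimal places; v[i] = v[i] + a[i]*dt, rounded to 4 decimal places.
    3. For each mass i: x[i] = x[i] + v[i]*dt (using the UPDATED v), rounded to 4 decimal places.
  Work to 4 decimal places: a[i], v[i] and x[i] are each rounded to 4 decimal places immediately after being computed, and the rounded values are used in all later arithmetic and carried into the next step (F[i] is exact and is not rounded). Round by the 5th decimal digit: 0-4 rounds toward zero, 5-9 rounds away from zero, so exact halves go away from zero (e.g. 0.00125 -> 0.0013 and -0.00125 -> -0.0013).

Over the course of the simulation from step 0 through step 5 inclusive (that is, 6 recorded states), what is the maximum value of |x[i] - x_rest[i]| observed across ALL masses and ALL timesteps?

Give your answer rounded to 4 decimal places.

Step 0: x=[2.0000 8.0000 7.0000 10.0000] v=[2.0000 0.0000 0.0000 0.0000]
Step 1: x=[3.5000 6.2500 8.0000 10.0000] v=[6.0000 -7.0000 4.0000 0.0000]
Step 2: x=[4.8125 4.2500 9.0625 10.2500] v=[5.2500 -8.0000 4.2500 1.0000]
Step 3: x=[4.7813 3.5938 9.2188 10.9531] v=[-0.1250 -2.6250 0.6250 2.8125]
Step 4: x=[3.2579 4.6407 8.4024 11.9727] v=[-6.0938 4.1875 -3.2657 4.0782]
Step 5: x=[1.2657 6.2823 7.5381 12.8497] v=[-7.9689 6.5664 -3.4571 3.5079]
Max displacement = 2.4062

Answer: 2.4062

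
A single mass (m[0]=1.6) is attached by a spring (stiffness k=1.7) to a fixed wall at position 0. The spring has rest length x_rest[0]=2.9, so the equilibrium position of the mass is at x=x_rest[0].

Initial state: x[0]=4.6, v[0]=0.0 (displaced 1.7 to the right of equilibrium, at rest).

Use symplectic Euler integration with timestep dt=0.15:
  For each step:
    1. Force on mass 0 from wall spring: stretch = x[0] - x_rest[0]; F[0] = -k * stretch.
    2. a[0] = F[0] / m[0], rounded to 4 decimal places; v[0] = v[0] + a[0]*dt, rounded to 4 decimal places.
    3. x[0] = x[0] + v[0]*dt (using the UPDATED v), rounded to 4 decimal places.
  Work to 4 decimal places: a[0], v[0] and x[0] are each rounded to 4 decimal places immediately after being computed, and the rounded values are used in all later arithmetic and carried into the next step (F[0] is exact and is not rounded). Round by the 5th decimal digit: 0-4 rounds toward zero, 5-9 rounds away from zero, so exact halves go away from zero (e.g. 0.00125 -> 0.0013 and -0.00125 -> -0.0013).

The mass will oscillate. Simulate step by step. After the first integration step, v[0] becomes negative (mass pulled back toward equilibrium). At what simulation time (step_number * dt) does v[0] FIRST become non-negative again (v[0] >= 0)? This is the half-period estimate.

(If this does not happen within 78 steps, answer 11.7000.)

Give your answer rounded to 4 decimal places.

Answer: 3.1500

Derivation:
Step 0: x=[4.6000] v=[0.0000]
Step 1: x=[4.5594] v=[-0.2709]
Step 2: x=[4.4791] v=[-0.5354]
Step 3: x=[4.3610] v=[-0.7871]
Step 4: x=[4.2080] v=[-1.0199]
Step 5: x=[4.0237] v=[-1.2284]
Step 6: x=[3.8126] v=[-1.4075]
Step 7: x=[3.5797] v=[-1.5529]
Step 8: x=[3.3305] v=[-1.6612]
Step 9: x=[3.0710] v=[-1.7298]
Step 10: x=[2.8074] v=[-1.7571]
Step 11: x=[2.5461] v=[-1.7423]
Step 12: x=[2.2932] v=[-1.6859]
Step 13: x=[2.0548] v=[-1.5892]
Step 14: x=[1.8366] v=[-1.4545]
Step 15: x=[1.6439] v=[-1.2850]
Step 16: x=[1.4812] v=[-1.0848]
Step 17: x=[1.3524] v=[-0.8587]
Step 18: x=[1.2606] v=[-0.6121]
Step 19: x=[1.2080] v=[-0.3508]
Step 20: x=[1.1958] v=[-0.0811]
Step 21: x=[1.2244] v=[0.1905]
First v>=0 after going negative at step 21, time=3.1500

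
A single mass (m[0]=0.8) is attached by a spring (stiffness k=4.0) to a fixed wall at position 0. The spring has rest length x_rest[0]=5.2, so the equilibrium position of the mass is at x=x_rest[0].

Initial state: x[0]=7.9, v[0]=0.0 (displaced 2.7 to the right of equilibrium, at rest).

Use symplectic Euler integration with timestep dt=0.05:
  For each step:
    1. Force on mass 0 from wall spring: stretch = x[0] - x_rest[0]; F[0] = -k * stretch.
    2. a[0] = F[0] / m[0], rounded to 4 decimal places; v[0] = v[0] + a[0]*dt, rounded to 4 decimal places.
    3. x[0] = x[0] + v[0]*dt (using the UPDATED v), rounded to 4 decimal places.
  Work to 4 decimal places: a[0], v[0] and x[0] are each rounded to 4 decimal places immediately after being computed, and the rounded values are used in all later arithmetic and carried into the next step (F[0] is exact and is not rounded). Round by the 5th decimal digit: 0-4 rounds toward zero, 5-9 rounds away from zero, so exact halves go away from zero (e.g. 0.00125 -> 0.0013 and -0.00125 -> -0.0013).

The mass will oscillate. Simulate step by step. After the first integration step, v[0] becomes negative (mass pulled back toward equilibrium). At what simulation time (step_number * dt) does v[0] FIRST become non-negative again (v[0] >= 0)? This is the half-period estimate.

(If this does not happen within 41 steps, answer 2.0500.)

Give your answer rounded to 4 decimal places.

Answer: 1.4500

Derivation:
Step 0: x=[7.9000] v=[0.0000]
Step 1: x=[7.8663] v=[-0.6750]
Step 2: x=[7.7992] v=[-1.3416]
Step 3: x=[7.6996] v=[-1.9914]
Step 4: x=[7.5688] v=[-2.6163]
Step 5: x=[7.4084] v=[-3.2085]
Step 6: x=[7.2204] v=[-3.7606]
Step 7: x=[7.0071] v=[-4.2657]
Step 8: x=[6.7712] v=[-4.7175]
Step 9: x=[6.5157] v=[-5.1103]
Step 10: x=[6.2437] v=[-5.4392]
Step 11: x=[5.9587] v=[-5.7001]
Step 12: x=[5.6642] v=[-5.8898]
Step 13: x=[5.3639] v=[-6.0059]
Step 14: x=[5.0616] v=[-6.0469]
Step 15: x=[4.7610] v=[-6.0123]
Step 16: x=[4.4659] v=[-5.9026]
Step 17: x=[4.1799] v=[-5.7191]
Step 18: x=[3.9067] v=[-5.4641]
Step 19: x=[3.6497] v=[-5.1408]
Step 20: x=[3.4120] v=[-4.7532]
Step 21: x=[3.1967] v=[-4.3062]
Step 22: x=[3.0064] v=[-3.8054]
Step 23: x=[2.8436] v=[-3.2570]
Step 24: x=[2.7102] v=[-2.6679]
Step 25: x=[2.6079] v=[-2.0455]
Step 26: x=[2.5380] v=[-1.3975]
Step 27: x=[2.5014] v=[-0.7320]
Step 28: x=[2.4985] v=[-0.0574]
Step 29: x=[2.5294] v=[0.6180]
First v>=0 after going negative at step 29, time=1.4500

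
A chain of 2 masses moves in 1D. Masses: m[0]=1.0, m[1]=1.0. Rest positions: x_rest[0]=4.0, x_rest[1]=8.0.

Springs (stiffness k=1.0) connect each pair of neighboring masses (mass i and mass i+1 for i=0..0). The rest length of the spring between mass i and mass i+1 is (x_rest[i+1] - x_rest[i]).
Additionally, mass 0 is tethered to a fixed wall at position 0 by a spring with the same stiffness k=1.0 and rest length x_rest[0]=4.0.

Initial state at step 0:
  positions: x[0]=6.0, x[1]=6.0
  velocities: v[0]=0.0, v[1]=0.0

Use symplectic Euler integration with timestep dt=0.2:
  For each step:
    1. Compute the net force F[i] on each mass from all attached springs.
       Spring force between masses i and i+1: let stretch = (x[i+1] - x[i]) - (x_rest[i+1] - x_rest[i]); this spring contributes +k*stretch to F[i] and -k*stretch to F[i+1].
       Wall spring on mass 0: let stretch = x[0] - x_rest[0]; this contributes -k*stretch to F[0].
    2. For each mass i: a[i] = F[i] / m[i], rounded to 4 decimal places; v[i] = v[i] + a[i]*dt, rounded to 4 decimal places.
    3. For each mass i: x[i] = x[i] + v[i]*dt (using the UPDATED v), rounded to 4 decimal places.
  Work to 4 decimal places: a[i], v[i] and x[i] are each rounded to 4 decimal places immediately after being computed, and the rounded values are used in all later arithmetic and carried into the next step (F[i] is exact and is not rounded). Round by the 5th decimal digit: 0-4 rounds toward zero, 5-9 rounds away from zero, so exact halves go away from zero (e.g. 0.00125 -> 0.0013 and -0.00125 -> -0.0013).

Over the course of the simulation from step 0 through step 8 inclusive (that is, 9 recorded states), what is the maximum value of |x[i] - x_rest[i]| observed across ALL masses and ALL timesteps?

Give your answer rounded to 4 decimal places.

Answer: 2.3746

Derivation:
Step 0: x=[6.0000 6.0000] v=[0.0000 0.0000]
Step 1: x=[5.7600 6.1600] v=[-1.2000 0.8000]
Step 2: x=[5.3056 6.4640] v=[-2.2720 1.5200]
Step 3: x=[4.6853 6.8817] v=[-3.1014 2.0883]
Step 4: x=[3.9655 7.3715] v=[-3.5992 2.4490]
Step 5: x=[3.2233 7.8851] v=[-3.7111 2.5678]
Step 6: x=[2.5386 8.3722] v=[-3.4234 2.4354]
Step 7: x=[1.9857 8.7859] v=[-2.7644 2.0687]
Step 8: x=[1.6254 9.0876] v=[-1.8015 1.5087]
Max displacement = 2.3746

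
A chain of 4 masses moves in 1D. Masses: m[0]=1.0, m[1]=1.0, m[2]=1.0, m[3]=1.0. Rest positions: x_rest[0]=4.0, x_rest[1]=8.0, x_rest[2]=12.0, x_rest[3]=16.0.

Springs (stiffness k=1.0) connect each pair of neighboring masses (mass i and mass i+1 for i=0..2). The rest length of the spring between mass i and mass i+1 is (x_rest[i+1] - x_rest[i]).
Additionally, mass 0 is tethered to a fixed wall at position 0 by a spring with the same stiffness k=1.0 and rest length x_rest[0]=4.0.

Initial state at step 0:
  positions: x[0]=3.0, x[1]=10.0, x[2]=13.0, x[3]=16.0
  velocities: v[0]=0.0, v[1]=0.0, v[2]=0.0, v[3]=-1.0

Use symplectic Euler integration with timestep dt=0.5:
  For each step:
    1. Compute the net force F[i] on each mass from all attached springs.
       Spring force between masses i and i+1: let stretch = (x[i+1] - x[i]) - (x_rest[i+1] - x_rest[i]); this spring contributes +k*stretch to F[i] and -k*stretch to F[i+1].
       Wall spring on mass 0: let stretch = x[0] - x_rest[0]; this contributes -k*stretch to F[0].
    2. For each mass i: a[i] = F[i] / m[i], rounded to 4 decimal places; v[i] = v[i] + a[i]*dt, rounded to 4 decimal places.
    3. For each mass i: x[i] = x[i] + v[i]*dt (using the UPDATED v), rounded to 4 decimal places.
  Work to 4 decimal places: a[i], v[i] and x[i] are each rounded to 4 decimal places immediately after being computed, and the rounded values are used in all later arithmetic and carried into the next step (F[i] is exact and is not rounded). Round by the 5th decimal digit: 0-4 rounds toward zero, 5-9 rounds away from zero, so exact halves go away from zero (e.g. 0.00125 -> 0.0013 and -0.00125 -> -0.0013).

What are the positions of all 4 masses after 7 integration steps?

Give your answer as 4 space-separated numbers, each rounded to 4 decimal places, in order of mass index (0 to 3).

Step 0: x=[3.0000 10.0000 13.0000 16.0000] v=[0.0000 0.0000 0.0000 -1.0000]
Step 1: x=[4.0000 9.0000 13.0000 15.7500] v=[2.0000 -2.0000 0.0000 -0.5000]
Step 2: x=[5.2500 7.7500 12.6875 15.8125] v=[2.5000 -2.5000 -0.6250 0.1250]
Step 3: x=[5.8125 7.1094 11.9219 16.0938] v=[1.1250 -1.2813 -1.5313 0.5625]
Step 4: x=[5.2461 7.3477 10.9961 16.3321] v=[-1.1328 0.4765 -1.8516 0.4766]
Step 5: x=[3.8936 7.9727 10.4922 16.2364] v=[-2.7051 1.2499 -1.0078 -0.1914]
Step 6: x=[2.5874 8.2078 10.7945 15.7047] v=[-2.6124 0.4701 0.6046 -1.0635]
Step 7: x=[2.0395 7.6844 11.6777 14.9454] v=[-1.0959 -1.0468 1.7664 -1.5186]

Answer: 2.0395 7.6844 11.6777 14.9454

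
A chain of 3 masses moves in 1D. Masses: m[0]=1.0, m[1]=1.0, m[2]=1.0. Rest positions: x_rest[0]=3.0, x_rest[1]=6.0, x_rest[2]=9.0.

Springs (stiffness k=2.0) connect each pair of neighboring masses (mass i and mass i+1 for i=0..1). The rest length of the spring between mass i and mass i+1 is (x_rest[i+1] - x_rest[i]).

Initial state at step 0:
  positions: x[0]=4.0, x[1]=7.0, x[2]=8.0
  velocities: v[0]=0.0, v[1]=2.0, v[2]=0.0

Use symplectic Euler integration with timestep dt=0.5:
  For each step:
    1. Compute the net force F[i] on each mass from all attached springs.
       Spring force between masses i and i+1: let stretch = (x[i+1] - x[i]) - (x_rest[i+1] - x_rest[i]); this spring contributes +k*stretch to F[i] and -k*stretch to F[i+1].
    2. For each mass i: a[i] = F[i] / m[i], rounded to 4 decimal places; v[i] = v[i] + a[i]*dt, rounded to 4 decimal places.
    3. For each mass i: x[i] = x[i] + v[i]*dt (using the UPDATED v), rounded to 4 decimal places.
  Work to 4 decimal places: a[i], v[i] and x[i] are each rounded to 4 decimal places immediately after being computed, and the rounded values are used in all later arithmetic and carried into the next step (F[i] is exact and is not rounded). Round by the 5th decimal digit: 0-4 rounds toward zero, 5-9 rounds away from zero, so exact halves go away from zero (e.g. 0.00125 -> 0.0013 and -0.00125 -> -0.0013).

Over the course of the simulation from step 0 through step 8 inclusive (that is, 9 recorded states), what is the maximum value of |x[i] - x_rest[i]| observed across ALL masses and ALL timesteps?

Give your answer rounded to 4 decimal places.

Step 0: x=[4.0000 7.0000 8.0000] v=[0.0000 2.0000 0.0000]
Step 1: x=[4.0000 7.0000 9.0000] v=[0.0000 0.0000 2.0000]
Step 2: x=[4.0000 6.5000 10.5000] v=[0.0000 -1.0000 3.0000]
Step 3: x=[3.7500 6.7500 11.5000] v=[-0.5000 0.5000 2.0000]
Step 4: x=[3.5000 7.8750 11.6250] v=[-0.5000 2.2500 0.2500]
Step 5: x=[3.9375 8.6875 11.3750] v=[0.8750 1.6250 -0.5000]
Step 6: x=[5.2500 8.4688 11.2813] v=[2.6250 -0.4375 -0.1875]
Step 7: x=[6.6719 8.0469 11.2813] v=[2.8438 -0.8438 0.0000]
Step 8: x=[7.2813 8.5547 11.1641] v=[1.2188 1.0156 -0.2344]
Max displacement = 4.2813

Answer: 4.2813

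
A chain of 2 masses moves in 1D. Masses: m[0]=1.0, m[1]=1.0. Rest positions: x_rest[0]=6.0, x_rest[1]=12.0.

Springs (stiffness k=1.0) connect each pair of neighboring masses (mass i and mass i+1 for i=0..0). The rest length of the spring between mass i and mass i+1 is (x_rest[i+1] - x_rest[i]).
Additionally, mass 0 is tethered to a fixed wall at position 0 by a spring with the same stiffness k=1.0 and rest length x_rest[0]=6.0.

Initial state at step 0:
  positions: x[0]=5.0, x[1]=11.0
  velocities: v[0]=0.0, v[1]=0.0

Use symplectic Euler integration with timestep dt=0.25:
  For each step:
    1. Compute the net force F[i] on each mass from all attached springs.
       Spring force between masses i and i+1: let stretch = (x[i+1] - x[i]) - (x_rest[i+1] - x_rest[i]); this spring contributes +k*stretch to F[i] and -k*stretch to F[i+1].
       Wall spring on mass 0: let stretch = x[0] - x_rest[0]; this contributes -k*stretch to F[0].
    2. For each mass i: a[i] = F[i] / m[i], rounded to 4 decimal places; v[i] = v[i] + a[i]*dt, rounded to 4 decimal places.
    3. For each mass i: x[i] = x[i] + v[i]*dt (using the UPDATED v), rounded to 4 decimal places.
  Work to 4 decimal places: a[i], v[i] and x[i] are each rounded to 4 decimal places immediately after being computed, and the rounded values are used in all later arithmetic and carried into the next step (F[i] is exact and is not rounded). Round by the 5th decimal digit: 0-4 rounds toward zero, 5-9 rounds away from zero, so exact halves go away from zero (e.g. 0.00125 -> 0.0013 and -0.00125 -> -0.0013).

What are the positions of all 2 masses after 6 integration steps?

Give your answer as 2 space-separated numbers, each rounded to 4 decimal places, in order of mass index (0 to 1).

Step 0: x=[5.0000 11.0000] v=[0.0000 0.0000]
Step 1: x=[5.0625 11.0000] v=[0.2500 0.0000]
Step 2: x=[5.1797 11.0039] v=[0.4688 0.0156]
Step 3: x=[5.3372 11.0188] v=[0.6299 0.0596]
Step 4: x=[5.5162 11.0536] v=[0.7160 0.1392]
Step 5: x=[5.6965 11.1173] v=[0.7213 0.2549]
Step 6: x=[5.8596 11.2172] v=[0.6524 0.3997]

Answer: 5.8596 11.2172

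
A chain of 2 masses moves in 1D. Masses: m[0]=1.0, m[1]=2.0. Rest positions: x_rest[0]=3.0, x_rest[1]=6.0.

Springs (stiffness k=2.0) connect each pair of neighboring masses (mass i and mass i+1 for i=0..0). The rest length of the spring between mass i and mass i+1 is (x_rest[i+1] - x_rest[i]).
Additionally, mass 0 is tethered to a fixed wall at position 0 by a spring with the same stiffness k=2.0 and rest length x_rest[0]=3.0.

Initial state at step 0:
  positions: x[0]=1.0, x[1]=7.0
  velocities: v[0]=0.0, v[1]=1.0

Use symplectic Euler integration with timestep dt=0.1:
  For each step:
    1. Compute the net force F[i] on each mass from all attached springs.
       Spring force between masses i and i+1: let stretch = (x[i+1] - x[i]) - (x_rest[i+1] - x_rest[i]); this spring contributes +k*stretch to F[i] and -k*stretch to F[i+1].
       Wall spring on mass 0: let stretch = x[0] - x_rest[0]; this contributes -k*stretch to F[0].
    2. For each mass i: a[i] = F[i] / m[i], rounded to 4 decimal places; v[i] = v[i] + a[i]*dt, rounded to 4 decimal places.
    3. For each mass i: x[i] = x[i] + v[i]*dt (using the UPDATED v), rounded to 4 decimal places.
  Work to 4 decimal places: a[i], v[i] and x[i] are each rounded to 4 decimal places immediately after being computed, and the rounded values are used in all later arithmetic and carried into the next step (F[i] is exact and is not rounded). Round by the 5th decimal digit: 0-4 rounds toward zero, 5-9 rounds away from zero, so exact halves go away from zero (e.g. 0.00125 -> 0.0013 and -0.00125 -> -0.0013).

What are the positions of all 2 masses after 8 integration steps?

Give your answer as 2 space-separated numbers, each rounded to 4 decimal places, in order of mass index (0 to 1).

Step 0: x=[1.0000 7.0000] v=[0.0000 1.0000]
Step 1: x=[1.1000 7.0700] v=[1.0000 0.7000]
Step 2: x=[1.2974 7.1103] v=[1.9740 0.4030]
Step 3: x=[1.5851 7.1225] v=[2.8771 0.1217]
Step 4: x=[1.9519 7.1093] v=[3.6676 -0.1320]
Step 5: x=[2.3828 7.0745] v=[4.3087 -0.3477]
Step 6: x=[2.8599 7.0228] v=[4.7705 -0.5169]
Step 7: x=[3.3630 6.9595] v=[5.0311 -0.6332]
Step 8: x=[3.8708 6.8902] v=[5.0778 -0.6929]

Answer: 3.8708 6.8902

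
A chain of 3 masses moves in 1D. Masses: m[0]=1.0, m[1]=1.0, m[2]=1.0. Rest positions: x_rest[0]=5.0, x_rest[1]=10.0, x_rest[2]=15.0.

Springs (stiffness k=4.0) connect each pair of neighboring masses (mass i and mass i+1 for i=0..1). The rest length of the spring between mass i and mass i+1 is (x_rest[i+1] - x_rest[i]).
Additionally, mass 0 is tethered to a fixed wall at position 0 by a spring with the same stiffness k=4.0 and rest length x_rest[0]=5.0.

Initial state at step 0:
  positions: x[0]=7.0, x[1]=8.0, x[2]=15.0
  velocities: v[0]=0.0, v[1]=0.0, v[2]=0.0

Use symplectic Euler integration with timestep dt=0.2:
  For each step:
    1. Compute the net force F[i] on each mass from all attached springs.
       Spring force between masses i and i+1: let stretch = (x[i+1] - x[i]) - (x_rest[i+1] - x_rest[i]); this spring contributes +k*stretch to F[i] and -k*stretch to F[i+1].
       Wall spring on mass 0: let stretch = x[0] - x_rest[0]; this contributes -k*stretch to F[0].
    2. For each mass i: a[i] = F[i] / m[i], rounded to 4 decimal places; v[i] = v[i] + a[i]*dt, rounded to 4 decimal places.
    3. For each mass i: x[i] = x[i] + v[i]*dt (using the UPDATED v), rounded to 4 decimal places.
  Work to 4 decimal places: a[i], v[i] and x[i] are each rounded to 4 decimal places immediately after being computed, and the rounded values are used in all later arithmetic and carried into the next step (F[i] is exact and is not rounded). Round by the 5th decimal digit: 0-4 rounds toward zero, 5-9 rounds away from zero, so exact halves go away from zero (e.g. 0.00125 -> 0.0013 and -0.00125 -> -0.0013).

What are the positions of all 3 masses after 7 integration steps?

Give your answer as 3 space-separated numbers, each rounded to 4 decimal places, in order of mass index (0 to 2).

Answer: 5.6882 8.1742 15.9919

Derivation:
Step 0: x=[7.0000 8.0000 15.0000] v=[0.0000 0.0000 0.0000]
Step 1: x=[6.0400 8.9600 14.6800] v=[-4.8000 4.8000 -1.6000]
Step 2: x=[4.5808 10.3680 14.2448] v=[-7.2960 7.0400 -2.1760]
Step 3: x=[3.3146 11.4703 13.9893] v=[-6.3309 5.5117 -1.2774]
Step 4: x=[2.8230 11.6708 14.1308] v=[-2.4580 1.0023 0.7074]
Step 5: x=[3.2954 10.8492 14.6787] v=[2.3618 -4.1079 2.7394]
Step 6: x=[4.4491 9.4317 15.4139] v=[5.7685 -7.0873 3.6758]
Step 7: x=[5.6882 8.1742 15.9919] v=[6.1953 -6.2876 2.8900]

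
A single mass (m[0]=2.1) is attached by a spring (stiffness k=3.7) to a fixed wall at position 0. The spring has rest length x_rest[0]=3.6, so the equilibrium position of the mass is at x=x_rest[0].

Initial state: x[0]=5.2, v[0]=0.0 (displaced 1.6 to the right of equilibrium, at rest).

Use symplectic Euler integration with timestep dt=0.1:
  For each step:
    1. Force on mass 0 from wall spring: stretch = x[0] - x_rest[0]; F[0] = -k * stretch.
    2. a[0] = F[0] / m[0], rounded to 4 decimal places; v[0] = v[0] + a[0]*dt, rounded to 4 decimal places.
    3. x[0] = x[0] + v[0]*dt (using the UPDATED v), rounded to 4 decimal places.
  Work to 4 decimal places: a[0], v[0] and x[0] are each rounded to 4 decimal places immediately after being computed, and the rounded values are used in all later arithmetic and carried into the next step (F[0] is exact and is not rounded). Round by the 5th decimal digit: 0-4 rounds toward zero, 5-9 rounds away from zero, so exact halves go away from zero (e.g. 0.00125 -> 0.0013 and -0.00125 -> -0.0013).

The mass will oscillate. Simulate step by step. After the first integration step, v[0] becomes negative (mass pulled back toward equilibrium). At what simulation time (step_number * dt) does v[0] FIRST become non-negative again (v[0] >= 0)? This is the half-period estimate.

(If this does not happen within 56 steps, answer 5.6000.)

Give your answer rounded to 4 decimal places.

Step 0: x=[5.2000] v=[0.0000]
Step 1: x=[5.1718] v=[-0.2819]
Step 2: x=[5.1159] v=[-0.5588]
Step 3: x=[5.0333] v=[-0.8259]
Step 4: x=[4.9255] v=[-1.0784]
Step 5: x=[4.7943] v=[-1.3119]
Step 6: x=[4.6421] v=[-1.5223]
Step 7: x=[4.4715] v=[-1.7059]
Step 8: x=[4.2856] v=[-1.8595]
Step 9: x=[4.0876] v=[-1.9803]
Step 10: x=[3.8810] v=[-2.0662]
Step 11: x=[3.6694] v=[-2.1157]
Step 12: x=[3.4566] v=[-2.1279]
Step 13: x=[3.2463] v=[-2.1026]
Step 14: x=[3.0423] v=[-2.0403]
Step 15: x=[2.8481] v=[-1.9420]
Step 16: x=[2.6672] v=[-1.8095]
Step 17: x=[2.5027] v=[-1.6452]
Step 18: x=[2.3575] v=[-1.4519]
Step 19: x=[2.2342] v=[-1.2330]
Step 20: x=[2.1350] v=[-0.9924]
Step 21: x=[2.0616] v=[-0.7343]
Step 22: x=[2.0153] v=[-0.4633]
Step 23: x=[1.9969] v=[-0.1841]
Step 24: x=[2.0067] v=[0.0984]
First v>=0 after going negative at step 24, time=2.4000

Answer: 2.4000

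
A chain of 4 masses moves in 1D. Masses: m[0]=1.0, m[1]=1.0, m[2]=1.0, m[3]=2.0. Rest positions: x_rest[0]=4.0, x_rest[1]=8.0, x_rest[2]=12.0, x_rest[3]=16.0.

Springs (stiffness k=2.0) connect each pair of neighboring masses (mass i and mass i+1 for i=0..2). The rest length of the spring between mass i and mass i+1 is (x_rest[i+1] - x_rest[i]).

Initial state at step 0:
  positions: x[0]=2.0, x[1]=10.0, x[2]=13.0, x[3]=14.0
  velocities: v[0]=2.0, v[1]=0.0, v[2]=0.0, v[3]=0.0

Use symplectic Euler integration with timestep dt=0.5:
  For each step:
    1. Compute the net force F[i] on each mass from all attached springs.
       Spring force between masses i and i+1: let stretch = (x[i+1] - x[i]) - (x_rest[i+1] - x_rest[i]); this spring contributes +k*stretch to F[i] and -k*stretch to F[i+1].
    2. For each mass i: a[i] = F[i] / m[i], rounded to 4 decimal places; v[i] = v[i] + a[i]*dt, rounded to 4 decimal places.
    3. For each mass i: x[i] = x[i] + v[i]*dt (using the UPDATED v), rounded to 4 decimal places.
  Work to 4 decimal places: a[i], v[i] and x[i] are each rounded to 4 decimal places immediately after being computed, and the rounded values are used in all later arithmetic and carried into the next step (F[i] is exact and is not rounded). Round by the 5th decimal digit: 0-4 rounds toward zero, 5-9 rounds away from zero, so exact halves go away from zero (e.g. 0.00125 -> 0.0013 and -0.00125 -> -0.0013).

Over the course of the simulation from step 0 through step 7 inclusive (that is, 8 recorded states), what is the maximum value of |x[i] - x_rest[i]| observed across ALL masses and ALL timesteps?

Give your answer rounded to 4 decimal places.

Answer: 4.3034

Derivation:
Step 0: x=[2.0000 10.0000 13.0000 14.0000] v=[2.0000 0.0000 0.0000 0.0000]
Step 1: x=[5.0000 7.5000 12.0000 14.7500] v=[6.0000 -5.0000 -2.0000 1.5000]
Step 2: x=[7.2500 6.0000 10.1250 15.8125] v=[4.5000 -3.0000 -3.7500 2.1250]
Step 3: x=[6.8750 7.1875 9.0313 16.4532] v=[-0.7500 2.3750 -2.1875 1.2813]
Step 4: x=[4.6563 9.1407 10.7266 16.2384] v=[-4.4375 3.9063 3.3906 -0.4297]
Step 5: x=[2.6798 9.6446 14.3849 15.6456] v=[-3.9531 1.0078 7.3165 -1.1856]
Step 6: x=[2.1857 9.0363 16.3034 15.7377] v=[-0.9883 -1.2167 3.8369 0.1841]
Step 7: x=[3.1169 8.6362 14.3055 16.9712] v=[1.8623 -0.8002 -3.9959 2.4670]
Max displacement = 4.3034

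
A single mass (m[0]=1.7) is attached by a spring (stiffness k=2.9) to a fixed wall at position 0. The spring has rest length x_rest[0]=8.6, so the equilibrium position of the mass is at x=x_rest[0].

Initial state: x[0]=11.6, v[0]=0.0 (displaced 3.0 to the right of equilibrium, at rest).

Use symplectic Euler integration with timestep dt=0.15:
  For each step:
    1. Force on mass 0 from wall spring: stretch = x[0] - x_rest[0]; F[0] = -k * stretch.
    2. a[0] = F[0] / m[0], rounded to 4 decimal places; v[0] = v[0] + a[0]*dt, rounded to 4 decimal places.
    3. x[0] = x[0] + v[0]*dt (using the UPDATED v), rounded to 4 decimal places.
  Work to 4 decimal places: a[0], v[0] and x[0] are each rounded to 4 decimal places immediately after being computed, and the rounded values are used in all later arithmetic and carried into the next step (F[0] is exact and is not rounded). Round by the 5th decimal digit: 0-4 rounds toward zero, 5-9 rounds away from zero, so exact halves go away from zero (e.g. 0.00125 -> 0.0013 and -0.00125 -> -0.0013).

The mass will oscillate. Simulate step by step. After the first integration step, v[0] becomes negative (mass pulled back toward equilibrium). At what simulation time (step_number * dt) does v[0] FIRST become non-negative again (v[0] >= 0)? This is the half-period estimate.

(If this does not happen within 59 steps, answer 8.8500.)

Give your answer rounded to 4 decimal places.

Answer: 2.5500

Derivation:
Step 0: x=[11.6000] v=[0.0000]
Step 1: x=[11.4849] v=[-0.7676]
Step 2: x=[11.2590] v=[-1.5058]
Step 3: x=[10.9311] v=[-2.1862]
Step 4: x=[10.5137] v=[-2.7827]
Step 5: x=[10.0228] v=[-3.2724]
Step 6: x=[9.4773] v=[-3.6365]
Step 7: x=[8.8982] v=[-3.8610]
Step 8: x=[8.3076] v=[-3.9373]
Step 9: x=[7.7282] v=[-3.8625]
Step 10: x=[7.1823] v=[-3.6394]
Step 11: x=[6.6908] v=[-3.2766]
Step 12: x=[6.2726] v=[-2.7881]
Step 13: x=[5.9437] v=[-2.1926]
Step 14: x=[5.7168] v=[-1.5129]
Step 15: x=[5.6005] v=[-0.7751]
Step 16: x=[5.5994] v=[-0.0076]
Step 17: x=[5.7134] v=[0.7602]
First v>=0 after going negative at step 17, time=2.5500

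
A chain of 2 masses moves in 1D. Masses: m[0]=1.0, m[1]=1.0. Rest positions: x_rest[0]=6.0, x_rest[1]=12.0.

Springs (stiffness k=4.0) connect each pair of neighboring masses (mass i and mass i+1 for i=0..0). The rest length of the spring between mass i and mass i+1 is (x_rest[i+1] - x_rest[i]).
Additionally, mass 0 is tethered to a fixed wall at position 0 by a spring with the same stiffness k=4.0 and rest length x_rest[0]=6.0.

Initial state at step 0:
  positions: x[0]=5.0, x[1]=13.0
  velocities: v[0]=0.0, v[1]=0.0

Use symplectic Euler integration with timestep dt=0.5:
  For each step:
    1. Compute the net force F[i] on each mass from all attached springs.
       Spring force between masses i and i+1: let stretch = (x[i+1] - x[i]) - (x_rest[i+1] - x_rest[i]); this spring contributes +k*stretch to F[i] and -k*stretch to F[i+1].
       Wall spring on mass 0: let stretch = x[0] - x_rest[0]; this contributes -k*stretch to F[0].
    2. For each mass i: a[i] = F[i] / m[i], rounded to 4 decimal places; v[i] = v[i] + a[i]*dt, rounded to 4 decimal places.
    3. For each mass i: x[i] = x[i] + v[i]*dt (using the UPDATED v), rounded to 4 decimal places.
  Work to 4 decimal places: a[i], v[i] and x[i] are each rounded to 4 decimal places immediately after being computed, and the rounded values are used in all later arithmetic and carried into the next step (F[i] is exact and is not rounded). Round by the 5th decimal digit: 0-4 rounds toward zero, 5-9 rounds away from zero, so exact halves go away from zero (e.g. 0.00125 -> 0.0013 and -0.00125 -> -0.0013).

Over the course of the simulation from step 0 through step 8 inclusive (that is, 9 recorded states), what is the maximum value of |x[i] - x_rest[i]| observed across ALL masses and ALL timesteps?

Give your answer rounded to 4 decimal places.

Answer: 2.0000

Derivation:
Step 0: x=[5.0000 13.0000] v=[0.0000 0.0000]
Step 1: x=[8.0000 11.0000] v=[6.0000 -4.0000]
Step 2: x=[6.0000 12.0000] v=[-4.0000 2.0000]
Step 3: x=[4.0000 13.0000] v=[-4.0000 2.0000]
Step 4: x=[7.0000 11.0000] v=[6.0000 -4.0000]
Step 5: x=[7.0000 11.0000] v=[0.0000 0.0000]
Step 6: x=[4.0000 13.0000] v=[-6.0000 4.0000]
Step 7: x=[6.0000 12.0000] v=[4.0000 -2.0000]
Step 8: x=[8.0000 11.0000] v=[4.0000 -2.0000]
Max displacement = 2.0000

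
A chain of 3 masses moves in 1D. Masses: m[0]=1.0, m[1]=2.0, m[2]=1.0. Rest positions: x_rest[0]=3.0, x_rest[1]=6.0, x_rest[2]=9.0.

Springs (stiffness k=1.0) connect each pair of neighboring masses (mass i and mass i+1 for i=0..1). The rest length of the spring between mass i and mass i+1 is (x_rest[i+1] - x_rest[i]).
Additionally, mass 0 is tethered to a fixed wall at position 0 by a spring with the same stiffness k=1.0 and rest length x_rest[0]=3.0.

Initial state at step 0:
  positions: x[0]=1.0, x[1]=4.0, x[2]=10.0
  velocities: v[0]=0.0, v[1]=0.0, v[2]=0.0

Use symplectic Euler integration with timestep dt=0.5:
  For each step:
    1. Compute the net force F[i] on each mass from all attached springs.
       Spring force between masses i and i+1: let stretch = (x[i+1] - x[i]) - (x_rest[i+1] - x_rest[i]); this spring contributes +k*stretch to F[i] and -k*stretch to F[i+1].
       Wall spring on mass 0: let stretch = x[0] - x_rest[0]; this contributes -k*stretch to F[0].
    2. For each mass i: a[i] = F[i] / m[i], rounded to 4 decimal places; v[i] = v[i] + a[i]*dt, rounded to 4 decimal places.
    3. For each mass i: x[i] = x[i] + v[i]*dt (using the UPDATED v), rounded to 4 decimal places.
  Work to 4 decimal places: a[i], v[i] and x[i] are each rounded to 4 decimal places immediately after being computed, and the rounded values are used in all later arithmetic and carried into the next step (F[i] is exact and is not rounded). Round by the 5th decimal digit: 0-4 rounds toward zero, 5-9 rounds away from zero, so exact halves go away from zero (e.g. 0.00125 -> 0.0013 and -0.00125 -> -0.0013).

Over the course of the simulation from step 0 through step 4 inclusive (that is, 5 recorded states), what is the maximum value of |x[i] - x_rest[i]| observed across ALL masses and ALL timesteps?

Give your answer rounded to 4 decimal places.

Answer: 2.9551

Derivation:
Step 0: x=[1.0000 4.0000 10.0000] v=[0.0000 0.0000 0.0000]
Step 1: x=[1.5000 4.3750 9.2500] v=[1.0000 0.7500 -1.5000]
Step 2: x=[2.3438 5.0000 8.0313] v=[1.6875 1.2500 -2.4375]
Step 3: x=[3.2657 5.6719 6.8047] v=[1.8437 1.3438 -2.4532]
Step 4: x=[3.9727 6.1847 6.0449] v=[1.4140 1.0255 -1.5196]
Max displacement = 2.9551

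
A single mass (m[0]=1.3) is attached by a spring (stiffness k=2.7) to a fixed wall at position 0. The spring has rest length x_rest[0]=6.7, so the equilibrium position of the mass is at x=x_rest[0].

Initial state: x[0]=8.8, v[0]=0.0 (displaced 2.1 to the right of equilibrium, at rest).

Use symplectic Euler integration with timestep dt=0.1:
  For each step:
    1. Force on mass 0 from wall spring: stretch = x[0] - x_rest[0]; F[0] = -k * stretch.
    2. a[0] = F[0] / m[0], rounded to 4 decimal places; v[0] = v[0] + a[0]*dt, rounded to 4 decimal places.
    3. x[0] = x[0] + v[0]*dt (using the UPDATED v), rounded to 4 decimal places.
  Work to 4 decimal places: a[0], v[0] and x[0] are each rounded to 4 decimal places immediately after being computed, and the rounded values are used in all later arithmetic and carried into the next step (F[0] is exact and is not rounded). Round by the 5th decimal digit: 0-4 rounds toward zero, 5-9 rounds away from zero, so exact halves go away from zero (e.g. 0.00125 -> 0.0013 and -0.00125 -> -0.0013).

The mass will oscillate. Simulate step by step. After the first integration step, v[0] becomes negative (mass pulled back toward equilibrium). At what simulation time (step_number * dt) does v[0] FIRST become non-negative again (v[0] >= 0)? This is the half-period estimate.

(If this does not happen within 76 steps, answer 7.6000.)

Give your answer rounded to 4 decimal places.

Step 0: x=[8.8000] v=[0.0000]
Step 1: x=[8.7564] v=[-0.4362]
Step 2: x=[8.6701] v=[-0.8633]
Step 3: x=[8.5429] v=[-1.2725]
Step 4: x=[8.3774] v=[-1.6553]
Step 5: x=[8.1770] v=[-2.0037]
Step 6: x=[7.9460] v=[-2.3105]
Step 7: x=[7.6891] v=[-2.5693]
Step 8: x=[7.4116] v=[-2.7747]
Step 9: x=[7.1194] v=[-2.9225]
Step 10: x=[6.8184] v=[-3.0096]
Step 11: x=[6.5150] v=[-3.0342]
Step 12: x=[6.2154] v=[-2.9958]
Step 13: x=[5.9259] v=[-2.8952]
Step 14: x=[5.6525] v=[-2.7344]
Step 15: x=[5.4008] v=[-2.5168]
Step 16: x=[5.1761] v=[-2.2470]
Step 17: x=[4.9831] v=[-1.9305]
Step 18: x=[4.8257] v=[-1.5739]
Step 19: x=[4.7072] v=[-1.1846]
Step 20: x=[4.6301] v=[-0.7707]
Step 21: x=[4.5960] v=[-0.3408]
Step 22: x=[4.6056] v=[0.0962]
First v>=0 after going negative at step 22, time=2.2000

Answer: 2.2000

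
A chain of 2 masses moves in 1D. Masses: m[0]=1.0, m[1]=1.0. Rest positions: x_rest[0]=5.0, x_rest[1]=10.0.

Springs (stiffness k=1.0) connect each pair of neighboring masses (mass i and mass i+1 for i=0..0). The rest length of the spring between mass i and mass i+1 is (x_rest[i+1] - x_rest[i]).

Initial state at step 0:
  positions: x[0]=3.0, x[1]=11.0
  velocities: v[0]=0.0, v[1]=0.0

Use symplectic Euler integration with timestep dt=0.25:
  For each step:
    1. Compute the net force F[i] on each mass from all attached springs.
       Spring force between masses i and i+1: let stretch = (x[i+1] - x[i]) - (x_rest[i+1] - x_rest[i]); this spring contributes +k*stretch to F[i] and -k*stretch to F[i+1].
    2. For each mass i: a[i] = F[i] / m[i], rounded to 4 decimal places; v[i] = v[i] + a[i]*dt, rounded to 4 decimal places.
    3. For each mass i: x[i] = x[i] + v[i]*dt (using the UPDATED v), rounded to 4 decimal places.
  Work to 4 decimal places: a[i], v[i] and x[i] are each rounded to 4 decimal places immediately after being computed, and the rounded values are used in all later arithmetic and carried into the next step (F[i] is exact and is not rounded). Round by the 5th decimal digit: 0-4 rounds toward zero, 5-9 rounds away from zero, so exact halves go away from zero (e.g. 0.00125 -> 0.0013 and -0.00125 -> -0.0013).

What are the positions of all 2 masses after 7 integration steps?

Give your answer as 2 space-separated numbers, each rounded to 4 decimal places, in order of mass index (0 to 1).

Step 0: x=[3.0000 11.0000] v=[0.0000 0.0000]
Step 1: x=[3.1875 10.8125] v=[0.7500 -0.7500]
Step 2: x=[3.5391 10.4609] v=[1.4063 -1.4063]
Step 3: x=[4.0108 9.9892] v=[1.8868 -1.8868]
Step 4: x=[4.5437 9.4564] v=[2.1314 -2.1314]
Step 5: x=[5.0711 8.9290] v=[2.1096 -2.1096]
Step 6: x=[5.5271 8.4730] v=[1.8241 -1.8241]
Step 7: x=[5.8548 8.1454] v=[1.3106 -1.3106]

Answer: 5.8548 8.1454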